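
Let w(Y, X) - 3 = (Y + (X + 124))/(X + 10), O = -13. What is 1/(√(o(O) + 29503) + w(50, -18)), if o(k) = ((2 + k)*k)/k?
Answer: 66/116879 + 8*√7373/116879 ≈ 0.0064420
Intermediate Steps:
o(k) = 2 + k (o(k) = (k*(2 + k))/k = 2 + k)
w(Y, X) = 3 + (124 + X + Y)/(10 + X) (w(Y, X) = 3 + (Y + (X + 124))/(X + 10) = 3 + (Y + (124 + X))/(10 + X) = 3 + (124 + X + Y)/(10 + X))
1/(√(o(O) + 29503) + w(50, -18)) = 1/(√((2 - 13) + 29503) + (154 + 50 + 4*(-18))/(10 - 18)) = 1/(√(-11 + 29503) + (154 + 50 - 72)/(-8)) = 1/(√29492 - ⅛*132) = 1/(2*√7373 - 33/2) = 1/(-33/2 + 2*√7373)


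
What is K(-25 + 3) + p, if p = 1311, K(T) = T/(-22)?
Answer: 1312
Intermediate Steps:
K(T) = -T/22 (K(T) = T*(-1/22) = -T/22)
K(-25 + 3) + p = -(-25 + 3)/22 + 1311 = -1/22*(-22) + 1311 = 1 + 1311 = 1312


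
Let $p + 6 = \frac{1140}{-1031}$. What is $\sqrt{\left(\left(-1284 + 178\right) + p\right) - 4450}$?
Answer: $\frac{i \sqrt{5913364422}}{1031} \approx 74.586 i$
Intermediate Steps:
$p = - \frac{7326}{1031}$ ($p = -6 + \frac{1140}{-1031} = -6 + 1140 \left(- \frac{1}{1031}\right) = -6 - \frac{1140}{1031} = - \frac{7326}{1031} \approx -7.1057$)
$\sqrt{\left(\left(-1284 + 178\right) + p\right) - 4450} = \sqrt{\left(\left(-1284 + 178\right) - \frac{7326}{1031}\right) - 4450} = \sqrt{\left(-1106 - \frac{7326}{1031}\right) - 4450} = \sqrt{- \frac{1147612}{1031} - 4450} = \sqrt{- \frac{5735562}{1031}} = \frac{i \sqrt{5913364422}}{1031}$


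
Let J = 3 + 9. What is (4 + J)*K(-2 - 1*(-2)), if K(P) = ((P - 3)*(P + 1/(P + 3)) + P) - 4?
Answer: -80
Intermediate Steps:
K(P) = -4 + P + (-3 + P)*(P + 1/(3 + P)) (K(P) = ((-3 + P)*(P + 1/(3 + P)) + P) - 4 = (P + (-3 + P)*(P + 1/(3 + P))) - 4 = -4 + P + (-3 + P)*(P + 1/(3 + P)))
J = 12
(4 + J)*K(-2 - 1*(-2)) = (4 + 12)*((-15 + (-2 - 1*(-2))² + (-2 - 1*(-2))³ - 9*(-2 - 1*(-2)))/(3 + (-2 - 1*(-2)))) = 16*((-15 + (-2 + 2)² + (-2 + 2)³ - 9*(-2 + 2))/(3 + (-2 + 2))) = 16*((-15 + 0² + 0³ - 9*0)/(3 + 0)) = 16*((-15 + 0 + 0 + 0)/3) = 16*((⅓)*(-15)) = 16*(-5) = -80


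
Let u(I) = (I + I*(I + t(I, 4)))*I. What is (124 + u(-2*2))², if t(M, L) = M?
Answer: 144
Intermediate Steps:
u(I) = I*(I + 2*I²) (u(I) = (I + I*(I + I))*I = (I + I*(2*I))*I = (I + 2*I²)*I = I*(I + 2*I²))
(124 + u(-2*2))² = (124 + (-2*2)²*(1 + 2*(-2*2)))² = (124 + (-4)²*(1 + 2*(-4)))² = (124 + 16*(1 - 8))² = (124 + 16*(-7))² = (124 - 112)² = 12² = 144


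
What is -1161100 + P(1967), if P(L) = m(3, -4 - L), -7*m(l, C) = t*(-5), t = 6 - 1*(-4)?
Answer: -8127650/7 ≈ -1.1611e+6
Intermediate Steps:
t = 10 (t = 6 + 4 = 10)
m(l, C) = 50/7 (m(l, C) = -10*(-5)/7 = -1/7*(-50) = 50/7)
P(L) = 50/7
-1161100 + P(1967) = -1161100 + 50/7 = -8127650/7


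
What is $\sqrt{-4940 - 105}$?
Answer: $i \sqrt{5045} \approx 71.028 i$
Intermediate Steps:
$\sqrt{-4940 - 105} = \sqrt{-5045} = i \sqrt{5045}$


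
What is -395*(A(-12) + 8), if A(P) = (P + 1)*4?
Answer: 14220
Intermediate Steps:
A(P) = 4 + 4*P (A(P) = (1 + P)*4 = 4 + 4*P)
-395*(A(-12) + 8) = -395*((4 + 4*(-12)) + 8) = -395*((4 - 48) + 8) = -395*(-44 + 8) = -395*(-36) = 14220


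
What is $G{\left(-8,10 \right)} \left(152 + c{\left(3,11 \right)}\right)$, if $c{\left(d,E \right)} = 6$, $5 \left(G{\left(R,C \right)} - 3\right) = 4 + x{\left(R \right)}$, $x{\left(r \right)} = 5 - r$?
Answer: $\frac{5056}{5} \approx 1011.2$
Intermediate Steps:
$G{\left(R,C \right)} = \frac{24}{5} - \frac{R}{5}$ ($G{\left(R,C \right)} = 3 + \frac{4 - \left(-5 + R\right)}{5} = 3 + \frac{9 - R}{5} = 3 - \left(- \frac{9}{5} + \frac{R}{5}\right) = \frac{24}{5} - \frac{R}{5}$)
$G{\left(-8,10 \right)} \left(152 + c{\left(3,11 \right)}\right) = \left(\frac{24}{5} - - \frac{8}{5}\right) \left(152 + 6\right) = \left(\frac{24}{5} + \frac{8}{5}\right) 158 = \frac{32}{5} \cdot 158 = \frac{5056}{5}$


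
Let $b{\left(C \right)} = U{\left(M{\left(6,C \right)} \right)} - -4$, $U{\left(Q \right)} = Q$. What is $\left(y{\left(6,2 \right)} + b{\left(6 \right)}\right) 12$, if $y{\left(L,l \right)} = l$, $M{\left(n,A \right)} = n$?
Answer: $144$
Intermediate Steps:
$b{\left(C \right)} = 10$ ($b{\left(C \right)} = 6 - -4 = 6 + 4 = 10$)
$\left(y{\left(6,2 \right)} + b{\left(6 \right)}\right) 12 = \left(2 + 10\right) 12 = 12 \cdot 12 = 144$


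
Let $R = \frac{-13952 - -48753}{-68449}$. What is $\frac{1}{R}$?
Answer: $- \frac{68449}{34801} \approx -1.9669$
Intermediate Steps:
$R = - \frac{34801}{68449}$ ($R = \left(-13952 + 48753\right) \left(- \frac{1}{68449}\right) = 34801 \left(- \frac{1}{68449}\right) = - \frac{34801}{68449} \approx -0.50842$)
$\frac{1}{R} = \frac{1}{- \frac{34801}{68449}} = - \frac{68449}{34801}$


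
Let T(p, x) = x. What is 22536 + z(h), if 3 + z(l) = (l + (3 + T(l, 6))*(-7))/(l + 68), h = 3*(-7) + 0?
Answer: 1058967/47 ≈ 22531.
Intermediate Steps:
h = -21 (h = -21 + 0 = -21)
z(l) = -3 + (-63 + l)/(68 + l) (z(l) = -3 + (l + (3 + 6)*(-7))/(l + 68) = -3 + (l + 9*(-7))/(68 + l) = -3 + (l - 63)/(68 + l) = -3 + (-63 + l)/(68 + l))
22536 + z(h) = 22536 + (-267 - 2*(-21))/(68 - 21) = 22536 + (-267 + 42)/47 = 22536 + (1/47)*(-225) = 22536 - 225/47 = 1058967/47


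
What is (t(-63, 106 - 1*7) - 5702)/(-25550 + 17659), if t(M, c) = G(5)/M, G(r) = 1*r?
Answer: 359231/497133 ≈ 0.72261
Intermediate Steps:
G(r) = r
t(M, c) = 5/M
(t(-63, 106 - 1*7) - 5702)/(-25550 + 17659) = (5/(-63) - 5702)/(-25550 + 17659) = (5*(-1/63) - 5702)/(-7891) = (-5/63 - 5702)*(-1/7891) = -359231/63*(-1/7891) = 359231/497133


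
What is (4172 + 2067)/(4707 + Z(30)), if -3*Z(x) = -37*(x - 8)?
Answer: 18717/14935 ≈ 1.2532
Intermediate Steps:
Z(x) = -296/3 + 37*x/3 (Z(x) = -(-37)*(x - 8)/3 = -(-37)*(-8 + x)/3 = -(296 - 37*x)/3 = -296/3 + 37*x/3)
(4172 + 2067)/(4707 + Z(30)) = (4172 + 2067)/(4707 + (-296/3 + (37/3)*30)) = 6239/(4707 + (-296/3 + 370)) = 6239/(4707 + 814/3) = 6239/(14935/3) = 6239*(3/14935) = 18717/14935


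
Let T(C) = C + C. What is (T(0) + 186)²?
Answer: 34596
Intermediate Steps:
T(C) = 2*C
(T(0) + 186)² = (2*0 + 186)² = (0 + 186)² = 186² = 34596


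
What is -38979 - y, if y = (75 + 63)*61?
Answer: -47397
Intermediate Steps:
y = 8418 (y = 138*61 = 8418)
-38979 - y = -38979 - 1*8418 = -38979 - 8418 = -47397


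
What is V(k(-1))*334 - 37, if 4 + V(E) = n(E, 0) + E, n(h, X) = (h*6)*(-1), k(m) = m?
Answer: 297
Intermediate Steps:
n(h, X) = -6*h (n(h, X) = (6*h)*(-1) = -6*h)
V(E) = -4 - 5*E (V(E) = -4 + (-6*E + E) = -4 - 5*E)
V(k(-1))*334 - 37 = (-4 - 5*(-1))*334 - 37 = (-4 + 5)*334 - 37 = 1*334 - 37 = 334 - 37 = 297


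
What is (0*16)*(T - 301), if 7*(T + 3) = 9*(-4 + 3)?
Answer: 0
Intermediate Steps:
T = -30/7 (T = -3 + (9*(-4 + 3))/7 = -3 + (9*(-1))/7 = -3 + (⅐)*(-9) = -3 - 9/7 = -30/7 ≈ -4.2857)
(0*16)*(T - 301) = (0*16)*(-30/7 - 301) = 0*(-2137/7) = 0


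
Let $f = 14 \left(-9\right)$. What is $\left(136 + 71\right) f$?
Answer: $-26082$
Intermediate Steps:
$f = -126$
$\left(136 + 71\right) f = \left(136 + 71\right) \left(-126\right) = 207 \left(-126\right) = -26082$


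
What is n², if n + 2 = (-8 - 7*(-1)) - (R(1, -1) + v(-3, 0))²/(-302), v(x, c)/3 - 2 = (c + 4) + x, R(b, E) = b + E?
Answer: 680625/91204 ≈ 7.4627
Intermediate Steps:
R(b, E) = E + b
v(x, c) = 18 + 3*c + 3*x (v(x, c) = 6 + 3*((c + 4) + x) = 6 + 3*((4 + c) + x) = 6 + 3*(4 + c + x) = 6 + (12 + 3*c + 3*x) = 18 + 3*c + 3*x)
n = -825/302 (n = -2 + ((-8 - 7*(-1)) - ((-1 + 1) + (18 + 3*0 + 3*(-3)))²/(-302)) = -2 + ((-8 + 7) - (0 + (18 + 0 - 9))²*(-1)/302) = -2 + (-1 - (0 + 9)²*(-1)/302) = -2 + (-1 - 9²*(-1)/302) = -2 + (-1 - 81*(-1)/302) = -2 + (-1 - 1*(-81/302)) = -2 + (-1 + 81/302) = -2 - 221/302 = -825/302 ≈ -2.7318)
n² = (-825/302)² = 680625/91204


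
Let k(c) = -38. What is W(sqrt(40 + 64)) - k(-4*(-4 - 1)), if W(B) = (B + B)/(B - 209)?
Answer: 1655718/43577 - 836*sqrt(26)/43577 ≈ 37.897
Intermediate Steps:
W(B) = 2*B/(-209 + B) (W(B) = (2*B)/(-209 + B) = 2*B/(-209 + B))
W(sqrt(40 + 64)) - k(-4*(-4 - 1)) = 2*sqrt(40 + 64)/(-209 + sqrt(40 + 64)) - 1*(-38) = 2*sqrt(104)/(-209 + sqrt(104)) + 38 = 2*(2*sqrt(26))/(-209 + 2*sqrt(26)) + 38 = 4*sqrt(26)/(-209 + 2*sqrt(26)) + 38 = 38 + 4*sqrt(26)/(-209 + 2*sqrt(26))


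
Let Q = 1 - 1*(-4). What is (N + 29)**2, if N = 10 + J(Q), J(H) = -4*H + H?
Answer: 576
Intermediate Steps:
Q = 5 (Q = 1 + 4 = 5)
J(H) = -3*H
N = -5 (N = 10 - 3*5 = 10 - 15 = -5)
(N + 29)**2 = (-5 + 29)**2 = 24**2 = 576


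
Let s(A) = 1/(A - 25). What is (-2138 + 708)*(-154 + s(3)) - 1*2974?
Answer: 217311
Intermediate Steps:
s(A) = 1/(-25 + A)
(-2138 + 708)*(-154 + s(3)) - 1*2974 = (-2138 + 708)*(-154 + 1/(-25 + 3)) - 1*2974 = -1430*(-154 + 1/(-22)) - 2974 = -1430*(-154 - 1/22) - 2974 = -1430*(-3389/22) - 2974 = 220285 - 2974 = 217311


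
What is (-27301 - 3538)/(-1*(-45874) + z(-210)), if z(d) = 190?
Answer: -30839/46064 ≈ -0.66948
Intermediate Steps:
(-27301 - 3538)/(-1*(-45874) + z(-210)) = (-27301 - 3538)/(-1*(-45874) + 190) = -30839/(45874 + 190) = -30839/46064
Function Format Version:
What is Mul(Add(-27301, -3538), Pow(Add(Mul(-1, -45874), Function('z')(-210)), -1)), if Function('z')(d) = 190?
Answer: Rational(-30839, 46064) ≈ -0.66948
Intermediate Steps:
Mul(Add(-27301, -3538), Pow(Add(Mul(-1, -45874), Function('z')(-210)), -1)) = Mul(Add(-27301, -3538), Pow(Add(Mul(-1, -45874), 190), -1)) = Mul(-30839, Pow(Add(45874, 190), -1)) = Mul(-30839, Pow(46064, -1)) = Mul(-30839, Rational(1, 46064)) = Rational(-30839, 46064)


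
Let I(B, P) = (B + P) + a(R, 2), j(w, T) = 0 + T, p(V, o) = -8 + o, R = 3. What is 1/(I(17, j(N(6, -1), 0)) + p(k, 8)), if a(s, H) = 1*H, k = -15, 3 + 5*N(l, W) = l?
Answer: 1/19 ≈ 0.052632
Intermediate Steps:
N(l, W) = -3/5 + l/5
a(s, H) = H
j(w, T) = T
I(B, P) = 2 + B + P (I(B, P) = (B + P) + 2 = 2 + B + P)
1/(I(17, j(N(6, -1), 0)) + p(k, 8)) = 1/((2 + 17 + 0) + (-8 + 8)) = 1/(19 + 0) = 1/19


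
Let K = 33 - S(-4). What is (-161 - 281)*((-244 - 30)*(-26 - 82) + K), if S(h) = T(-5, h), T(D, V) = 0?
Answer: -13094250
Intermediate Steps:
S(h) = 0
K = 33 (K = 33 - 1*0 = 33 + 0 = 33)
(-161 - 281)*((-244 - 30)*(-26 - 82) + K) = (-161 - 281)*((-244 - 30)*(-26 - 82) + 33) = -442*(-274*(-108) + 33) = -442*(29592 + 33) = -442*29625 = -13094250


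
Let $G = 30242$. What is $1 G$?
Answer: $30242$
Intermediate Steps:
$1 G = 1 \cdot 30242 = 30242$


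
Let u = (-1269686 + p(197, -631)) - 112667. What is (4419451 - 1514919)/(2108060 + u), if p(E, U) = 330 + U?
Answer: 1452266/362703 ≈ 4.0040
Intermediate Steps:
u = -1382654 (u = (-1269686 + (330 - 631)) - 112667 = (-1269686 - 301) - 112667 = -1269987 - 112667 = -1382654)
(4419451 - 1514919)/(2108060 + u) = (4419451 - 1514919)/(2108060 - 1382654) = 2904532/725406 = 2904532*(1/725406) = 1452266/362703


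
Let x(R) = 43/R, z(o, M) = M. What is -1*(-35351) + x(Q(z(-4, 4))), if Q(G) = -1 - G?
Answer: 176712/5 ≈ 35342.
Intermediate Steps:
-1*(-35351) + x(Q(z(-4, 4))) = -1*(-35351) + 43/(-1 - 1*4) = 35351 + 43/(-1 - 4) = 35351 + 43/(-5) = 35351 + 43*(-1/5) = 35351 - 43/5 = 176712/5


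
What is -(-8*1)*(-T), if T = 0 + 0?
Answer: 0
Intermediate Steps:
T = 0
-(-8*1)*(-T) = -(-8*1)*(-1*0) = -(-8)*0 = -1*0 = 0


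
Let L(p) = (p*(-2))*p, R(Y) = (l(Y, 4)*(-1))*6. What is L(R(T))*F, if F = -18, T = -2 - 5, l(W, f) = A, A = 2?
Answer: 5184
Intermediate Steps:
l(W, f) = 2
T = -7
R(Y) = -12 (R(Y) = (2*(-1))*6 = -2*6 = -12)
L(p) = -2*p² (L(p) = (-2*p)*p = -2*p²)
L(R(T))*F = -2*(-12)²*(-18) = -2*144*(-18) = -288*(-18) = 5184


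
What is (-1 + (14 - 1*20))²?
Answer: 49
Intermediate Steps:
(-1 + (14 - 1*20))² = (-1 + (14 - 20))² = (-1 - 6)² = (-7)² = 49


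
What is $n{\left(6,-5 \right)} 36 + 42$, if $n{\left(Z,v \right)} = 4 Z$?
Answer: $906$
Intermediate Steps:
$n{\left(6,-5 \right)} 36 + 42 = 4 \cdot 6 \cdot 36 + 42 = 24 \cdot 36 + 42 = 864 + 42 = 906$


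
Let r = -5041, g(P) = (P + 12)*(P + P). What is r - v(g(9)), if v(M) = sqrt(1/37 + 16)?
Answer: -5041 - sqrt(21941)/37 ≈ -5045.0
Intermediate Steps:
g(P) = 2*P*(12 + P) (g(P) = (12 + P)*(2*P) = 2*P*(12 + P))
v(M) = sqrt(21941)/37 (v(M) = sqrt(1/37 + 16) = sqrt(593/37) = sqrt(21941)/37)
r - v(g(9)) = -5041 - sqrt(21941)/37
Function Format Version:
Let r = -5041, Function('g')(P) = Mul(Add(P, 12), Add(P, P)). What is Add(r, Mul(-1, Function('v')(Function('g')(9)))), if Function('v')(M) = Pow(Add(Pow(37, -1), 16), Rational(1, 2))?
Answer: Add(-5041, Mul(Rational(-1, 37), Pow(21941, Rational(1, 2)))) ≈ -5045.0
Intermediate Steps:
Function('g')(P) = Mul(2, P, Add(12, P)) (Function('g')(P) = Mul(Add(12, P), Mul(2, P)) = Mul(2, P, Add(12, P)))
Function('v')(M) = Mul(Rational(1, 37), Pow(21941, Rational(1, 2))) (Function('v')(M) = Pow(Add(Rational(1, 37), 16), Rational(1, 2)) = Pow(Rational(593, 37), Rational(1, 2)) = Mul(Rational(1, 37), Pow(21941, Rational(1, 2))))
Add(r, Mul(-1, Function('v')(Function('g')(9)))) = Add(-5041, Mul(-1, Mul(Rational(1, 37), Pow(21941, Rational(1, 2))))) = Add(-5041, Mul(Rational(-1, 37), Pow(21941, Rational(1, 2))))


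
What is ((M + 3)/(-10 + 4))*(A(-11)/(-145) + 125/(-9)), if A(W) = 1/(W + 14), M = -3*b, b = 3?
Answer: -18128/1305 ≈ -13.891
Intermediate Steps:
M = -9 (M = -3*3 = -9)
A(W) = 1/(14 + W)
((M + 3)/(-10 + 4))*(A(-11)/(-145) + 125/(-9)) = ((-9 + 3)/(-10 + 4))*(1/((14 - 11)*(-145)) + 125/(-9)) = (-6/(-6))*(-1/145/3 + 125*(-1/9)) = (-6*(-1/6))*((1/3)*(-1/145) - 125/9) = 1*(-1/435 - 125/9) = 1*(-18128/1305) = -18128/1305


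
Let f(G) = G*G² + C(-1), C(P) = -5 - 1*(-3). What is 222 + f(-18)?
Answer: -5612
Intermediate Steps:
C(P) = -2 (C(P) = -5 + 3 = -2)
f(G) = -2 + G³ (f(G) = G*G² - 2 = G³ - 2 = -2 + G³)
222 + f(-18) = 222 + (-2 + (-18)³) = 222 + (-2 - 5832) = 222 - 5834 = -5612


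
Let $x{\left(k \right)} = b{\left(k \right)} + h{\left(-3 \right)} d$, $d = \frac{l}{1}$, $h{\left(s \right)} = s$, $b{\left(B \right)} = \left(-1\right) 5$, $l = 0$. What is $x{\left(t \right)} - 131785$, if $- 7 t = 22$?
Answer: $-131790$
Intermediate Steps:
$b{\left(B \right)} = -5$
$t = - \frac{22}{7}$ ($t = \left(- \frac{1}{7}\right) 22 = - \frac{22}{7} \approx -3.1429$)
$d = 0$ ($d = \frac{0}{1} = 0 \cdot 1 = 0$)
$x{\left(k \right)} = -5$ ($x{\left(k \right)} = -5 - 0 = -5 + 0 = -5$)
$x{\left(t \right)} - 131785 = -5 - 131785 = -131790$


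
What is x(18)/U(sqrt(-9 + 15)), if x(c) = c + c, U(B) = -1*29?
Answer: -36/29 ≈ -1.2414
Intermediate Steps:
U(B) = -29
x(c) = 2*c
x(18)/U(sqrt(-9 + 15)) = (2*18)/(-29) = 36*(-1/29) = -36/29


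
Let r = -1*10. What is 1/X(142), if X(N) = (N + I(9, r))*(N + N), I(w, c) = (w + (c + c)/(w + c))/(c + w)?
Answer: 1/32092 ≈ 3.1160e-5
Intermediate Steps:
r = -10
I(w, c) = (w + 2*c/(c + w))/(c + w) (I(w, c) = (w + (2*c)/(c + w))/(c + w) = (w + 2*c/(c + w))/(c + w))
X(N) = 2*N*(-29 + N) (X(N) = (N + (9**2 + 2*(-10) - 10*9)/(-10 + 9)**2)*(N + N) = (N + (81 - 20 - 90)/(-1)**2)*(2*N) = (N + 1*(-29))*(2*N) = (N - 29)*(2*N) = (-29 + N)*(2*N) = 2*N*(-29 + N))
1/X(142) = 1/(2*142*(-29 + 142)) = 1/(2*142*113) = 1/32092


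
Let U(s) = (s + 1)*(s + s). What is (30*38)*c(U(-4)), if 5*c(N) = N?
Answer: 5472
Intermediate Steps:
U(s) = 2*s*(1 + s) (U(s) = (1 + s)*(2*s) = 2*s*(1 + s))
c(N) = N/5
(30*38)*c(U(-4)) = (30*38)*((2*(-4)*(1 - 4))/5) = 1140*((2*(-4)*(-3))/5) = 1140*((⅕)*24) = 1140*(24/5) = 5472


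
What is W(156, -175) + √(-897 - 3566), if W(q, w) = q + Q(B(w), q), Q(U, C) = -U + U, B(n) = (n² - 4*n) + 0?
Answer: 156 + I*√4463 ≈ 156.0 + 66.806*I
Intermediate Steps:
B(n) = n² - 4*n
Q(U, C) = 0
W(q, w) = q (W(q, w) = q + 0 = q)
W(156, -175) + √(-897 - 3566) = 156 + √(-897 - 3566) = 156 + √(-4463) = 156 + I*√4463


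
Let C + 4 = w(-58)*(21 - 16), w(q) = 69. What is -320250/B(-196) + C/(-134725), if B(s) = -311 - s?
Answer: 8629128407/3098675 ≈ 2784.8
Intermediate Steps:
C = 341 (C = -4 + 69*(21 - 16) = -4 + 69*5 = -4 + 345 = 341)
-320250/B(-196) + C/(-134725) = -320250/(-311 - 1*(-196)) + 341/(-134725) = -320250/(-311 + 196) + 341*(-1/134725) = -320250/(-115) - 341/134725 = -320250*(-1/115) - 341/134725 = 64050/23 - 341/134725 = 8629128407/3098675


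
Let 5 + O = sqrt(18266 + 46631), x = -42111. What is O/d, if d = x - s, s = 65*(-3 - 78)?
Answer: 5/36846 - sqrt(64897)/36846 ≈ -0.0067782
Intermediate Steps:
O = -5 + sqrt(64897) (O = -5 + sqrt(18266 + 46631) = -5 + sqrt(64897) ≈ 249.75)
s = -5265 (s = 65*(-81) = -5265)
d = -36846 (d = -42111 - 1*(-5265) = -42111 + 5265 = -36846)
O/d = (-5 + sqrt(64897))/(-36846) = (-5 + sqrt(64897))*(-1/36846) = 5/36846 - sqrt(64897)/36846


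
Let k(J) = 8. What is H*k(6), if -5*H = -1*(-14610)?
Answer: -23376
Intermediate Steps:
H = -2922 (H = -(-1)*(-14610)/5 = -⅕*14610 = -2922)
H*k(6) = -2922*8 = -23376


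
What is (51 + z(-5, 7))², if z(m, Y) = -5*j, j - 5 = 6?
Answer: 16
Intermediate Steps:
j = 11 (j = 5 + 6 = 11)
z(m, Y) = -55 (z(m, Y) = -5*11 = -55)
(51 + z(-5, 7))² = (51 - 55)² = (-4)² = 16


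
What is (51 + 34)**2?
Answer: 7225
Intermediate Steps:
(51 + 34)**2 = 85**2 = 7225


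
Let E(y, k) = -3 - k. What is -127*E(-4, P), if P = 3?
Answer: 762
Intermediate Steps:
-127*E(-4, P) = -127*(-3 - 1*3) = -127*(-3 - 3) = -127*(-6) = 762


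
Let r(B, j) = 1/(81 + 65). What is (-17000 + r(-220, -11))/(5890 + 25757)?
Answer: -827333/1540154 ≈ -0.53718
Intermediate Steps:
r(B, j) = 1/146
(-17000 + r(-220, -11))/(5890 + 25757) = (-17000 + 1/146)/(5890 + 25757) = -2481999/146/31647 = -2481999/146*1/31647 = -827333/1540154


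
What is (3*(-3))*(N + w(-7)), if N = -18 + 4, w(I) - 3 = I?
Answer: 162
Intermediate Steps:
w(I) = 3 + I
N = -14
(3*(-3))*(N + w(-7)) = (3*(-3))*(-14 + (3 - 7)) = -9*(-14 - 4) = -9*(-18) = 162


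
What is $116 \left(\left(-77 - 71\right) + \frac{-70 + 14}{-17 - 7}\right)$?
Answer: $- \frac{50692}{3} \approx -16897.0$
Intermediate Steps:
$116 \left(\left(-77 - 71\right) + \frac{-70 + 14}{-17 - 7}\right) = 116 \left(-148 - \frac{56}{-17 - 7}\right) = 116 \left(-148 - \frac{56}{-24}\right) = 116 \left(-148 - - \frac{7}{3}\right) = 116 \left(-148 + \frac{7}{3}\right) = 116 \left(- \frac{437}{3}\right) = - \frac{50692}{3}$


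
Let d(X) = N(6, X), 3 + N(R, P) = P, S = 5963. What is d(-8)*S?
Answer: -65593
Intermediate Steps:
N(R, P) = -3 + P
d(X) = -3 + X
d(-8)*S = (-3 - 8)*5963 = -11*5963 = -65593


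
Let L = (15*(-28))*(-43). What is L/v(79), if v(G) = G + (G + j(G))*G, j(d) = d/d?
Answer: 6020/2133 ≈ 2.8223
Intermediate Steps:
j(d) = 1
v(G) = G + G*(1 + G) (v(G) = G + (G + 1)*G = G + (1 + G)*G = G + G*(1 + G))
L = 18060 (L = -420*(-43) = 18060)
L/v(79) = 18060/((79*(2 + 79))) = 18060/((79*81)) = 18060/6399 = 18060*(1/6399) = 6020/2133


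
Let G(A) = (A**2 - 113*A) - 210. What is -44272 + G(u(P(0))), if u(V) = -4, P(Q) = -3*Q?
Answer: -44014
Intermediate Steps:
G(A) = -210 + A**2 - 113*A
-44272 + G(u(P(0))) = -44272 + (-210 + (-4)**2 - 113*(-4)) = -44272 + (-210 + 16 + 452) = -44272 + 258 = -44014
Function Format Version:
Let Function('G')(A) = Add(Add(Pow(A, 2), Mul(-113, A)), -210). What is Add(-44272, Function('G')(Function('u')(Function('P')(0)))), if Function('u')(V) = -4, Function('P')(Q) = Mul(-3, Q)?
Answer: -44014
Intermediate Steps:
Function('G')(A) = Add(-210, Pow(A, 2), Mul(-113, A))
Add(-44272, Function('G')(Function('u')(Function('P')(0)))) = Add(-44272, Add(-210, Pow(-4, 2), Mul(-113, -4))) = Add(-44272, Add(-210, 16, 452)) = Add(-44272, 258) = -44014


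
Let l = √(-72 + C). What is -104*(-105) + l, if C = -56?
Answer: 10920 + 8*I*√2 ≈ 10920.0 + 11.314*I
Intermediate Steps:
l = 8*I*√2 (l = √(-72 - 56) = √(-128) = 8*I*√2 ≈ 11.314*I)
-104*(-105) + l = -104*(-105) + 8*I*√2 = 10920 + 8*I*√2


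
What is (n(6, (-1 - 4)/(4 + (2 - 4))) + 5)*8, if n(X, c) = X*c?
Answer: -80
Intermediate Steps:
(n(6, (-1 - 4)/(4 + (2 - 4))) + 5)*8 = (6*((-1 - 4)/(4 + (2 - 4))) + 5)*8 = (6*(-5/(4 - 2)) + 5)*8 = (6*(-5/2) + 5)*8 = (-15 + 5)*8 = -10*8 = -80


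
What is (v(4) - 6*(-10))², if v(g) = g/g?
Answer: 3721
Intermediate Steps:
v(g) = 1
(v(4) - 6*(-10))² = (1 - 6*(-10))² = (1 + 60)² = 61² = 3721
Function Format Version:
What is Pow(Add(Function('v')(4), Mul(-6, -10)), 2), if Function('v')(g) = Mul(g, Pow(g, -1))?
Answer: 3721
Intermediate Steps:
Function('v')(g) = 1
Pow(Add(Function('v')(4), Mul(-6, -10)), 2) = Pow(Add(1, Mul(-6, -10)), 2) = Pow(Add(1, 60), 2) = Pow(61, 2) = 3721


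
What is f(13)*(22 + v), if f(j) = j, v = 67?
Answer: 1157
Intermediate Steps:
f(13)*(22 + v) = 13*(22 + 67) = 13*89 = 1157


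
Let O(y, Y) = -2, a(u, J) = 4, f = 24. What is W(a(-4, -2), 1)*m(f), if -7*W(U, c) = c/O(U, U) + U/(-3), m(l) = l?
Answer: 44/7 ≈ 6.2857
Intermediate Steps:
W(U, c) = c/14 + U/21 (W(U, c) = -(c/(-2) + U/(-3))/7 = -(c*(-1/2) + U*(-1/3))/7 = -(-c/2 - U/3)/7 = c/14 + U/21)
W(a(-4, -2), 1)*m(f) = ((1/14)*1 + (1/21)*4)*24 = (1/14 + 4/21)*24 = (11/42)*24 = 44/7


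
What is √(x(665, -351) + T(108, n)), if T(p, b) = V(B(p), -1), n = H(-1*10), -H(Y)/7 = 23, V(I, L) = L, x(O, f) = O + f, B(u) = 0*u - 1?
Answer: √313 ≈ 17.692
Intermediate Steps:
B(u) = -1 (B(u) = 0 - 1 = -1)
H(Y) = -161 (H(Y) = -7*23 = -161)
n = -161
T(p, b) = -1
√(x(665, -351) + T(108, n)) = √((665 - 351) - 1) = √(314 - 1) = √313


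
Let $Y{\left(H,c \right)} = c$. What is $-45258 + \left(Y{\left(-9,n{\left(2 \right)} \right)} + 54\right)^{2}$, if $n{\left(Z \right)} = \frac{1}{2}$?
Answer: $- \frac{169151}{4} \approx -42288.0$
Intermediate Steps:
$n{\left(Z \right)} = \frac{1}{2}$
$-45258 + \left(Y{\left(-9,n{\left(2 \right)} \right)} + 54\right)^{2} = -45258 + \left(\frac{1}{2} + 54\right)^{2} = -45258 + \left(\frac{109}{2}\right)^{2} = -45258 + \frac{11881}{4} = - \frac{169151}{4}$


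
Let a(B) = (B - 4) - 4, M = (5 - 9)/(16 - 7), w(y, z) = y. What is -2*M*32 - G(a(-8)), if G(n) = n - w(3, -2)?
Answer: 427/9 ≈ 47.444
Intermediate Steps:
M = -4/9 ≈ -0.44444
a(B) = -8 + B (a(B) = (-4 + B) - 4 = -8 + B)
G(n) = -3 + n (G(n) = n - 1*3 = n - 3 = -3 + n)
-2*M*32 - G(a(-8)) = -2*(-4/9)*32 - (-3 + (-8 - 8)) = (8/9)*32 - (-3 - 16) = 256/9 - 1*(-19) = 256/9 + 19 = 427/9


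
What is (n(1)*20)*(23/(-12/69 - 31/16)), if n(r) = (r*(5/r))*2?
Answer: -1692800/777 ≈ -2178.6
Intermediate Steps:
n(r) = 10 (n(r) = 5*2 = 10)
(n(1)*20)*(23/(-12/69 - 31/16)) = (10*20)*(23/(-12/69 - 31/16)) = 200*(23/(-12*1/69 - 31*1/16)) = 200*(23/(-4/23 - 31/16)) = 200*(23/(-777/368)) = 200*(23*(-368/777)) = 200*(-8464/777) = -1692800/777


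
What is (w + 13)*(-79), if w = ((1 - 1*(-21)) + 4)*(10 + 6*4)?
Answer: -70863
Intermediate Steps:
w = 884 (w = ((1 + 21) + 4)*(10 + 24) = (22 + 4)*34 = 26*34 = 884)
(w + 13)*(-79) = (884 + 13)*(-79) = 897*(-79) = -70863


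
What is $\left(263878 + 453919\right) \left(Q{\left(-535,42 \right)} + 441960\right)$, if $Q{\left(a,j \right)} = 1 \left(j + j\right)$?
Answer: $317297857068$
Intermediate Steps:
$Q{\left(a,j \right)} = 2 j$ ($Q{\left(a,j \right)} = 1 \cdot 2 j = 2 j$)
$\left(263878 + 453919\right) \left(Q{\left(-535,42 \right)} + 441960\right) = \left(263878 + 453919\right) \left(2 \cdot 42 + 441960\right) = 717797 \left(84 + 441960\right) = 717797 \cdot 442044 = 317297857068$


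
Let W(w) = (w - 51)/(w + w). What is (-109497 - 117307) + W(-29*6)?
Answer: -26309189/116 ≈ -2.2680e+5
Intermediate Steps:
W(w) = (-51 + w)/(2*w) (W(w) = (-51 + w)/((2*w)) = (-51 + w)*(1/(2*w)) = (-51 + w)/(2*w))
(-109497 - 117307) + W(-29*6) = (-109497 - 117307) + (-51 - 29*6)/(2*((-29*6))) = -226804 + (1/2)*(-51 - 174)/(-174) = -226804 + (1/2)*(-1/174)*(-225) = -226804 + 75/116 = -26309189/116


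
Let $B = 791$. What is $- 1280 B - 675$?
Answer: $-1013155$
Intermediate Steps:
$- 1280 B - 675 = \left(-1280\right) 791 - 675 = -1012480 - 675 = -1013155$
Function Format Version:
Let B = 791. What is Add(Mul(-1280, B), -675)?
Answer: -1013155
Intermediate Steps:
Add(Mul(-1280, B), -675) = Add(Mul(-1280, 791), -675) = Add(-1012480, -675) = -1013155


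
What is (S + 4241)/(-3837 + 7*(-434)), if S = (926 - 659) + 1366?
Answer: -534/625 ≈ -0.85440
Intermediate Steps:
S = 1633 (S = 267 + 1366 = 1633)
(S + 4241)/(-3837 + 7*(-434)) = (1633 + 4241)/(-3837 + 7*(-434)) = 5874/(-3837 - 3038) = 5874/(-6875) = 5874*(-1/6875) = -534/625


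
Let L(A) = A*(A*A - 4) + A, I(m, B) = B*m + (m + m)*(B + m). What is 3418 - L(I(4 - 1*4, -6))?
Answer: 3418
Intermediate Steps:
I(m, B) = B*m + 2*m*(B + m) (I(m, B) = B*m + (2*m)*(B + m) = B*m + 2*m*(B + m))
L(A) = A + A*(-4 + A²) (L(A) = A*(A² - 4) + A = A*(-4 + A²) + A = A + A*(-4 + A²))
3418 - L(I(4 - 1*4, -6)) = 3418 - (4 - 1*4)*(2*(4 - 1*4) + 3*(-6))*(-3 + ((4 - 1*4)*(2*(4 - 1*4) + 3*(-6)))²) = 3418 - (4 - 4)*(2*(4 - 4) - 18)*(-3 + ((4 - 4)*(2*(4 - 4) - 18))²) = 3418 - 0*(2*0 - 18)*(-3 + (0*(2*0 - 18))²) = 3418 - 0*(0 - 18)*(-3 + (0*(0 - 18))²) = 3418 - 0*(-18)*(-3 + (0*(-18))²) = 3418 - 0*(-3 + 0²) = 3418 - 0*(-3 + 0) = 3418 - 0*(-3) = 3418 - 1*0 = 3418 + 0 = 3418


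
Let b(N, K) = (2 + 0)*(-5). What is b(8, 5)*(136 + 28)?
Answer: -1640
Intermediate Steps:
b(N, K) = -10 (b(N, K) = 2*(-5) = -10)
b(8, 5)*(136 + 28) = -10*(136 + 28) = -10*164 = -1640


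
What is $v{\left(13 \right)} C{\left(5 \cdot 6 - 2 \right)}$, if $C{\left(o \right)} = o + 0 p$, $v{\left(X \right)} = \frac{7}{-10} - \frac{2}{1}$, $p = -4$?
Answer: $- \frac{378}{5} \approx -75.6$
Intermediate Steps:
$v{\left(X \right)} = - \frac{27}{10}$ ($v{\left(X \right)} = 7 \left(- \frac{1}{10}\right) - 2 = - \frac{7}{10} - 2 = - \frac{27}{10}$)
$C{\left(o \right)} = o$ ($C{\left(o \right)} = o + 0 \left(-4\right) = o + 0 = o$)
$v{\left(13 \right)} C{\left(5 \cdot 6 - 2 \right)} = - \frac{27 \left(5 \cdot 6 - 2\right)}{10} = - \frac{27 \left(30 - 2\right)}{10} = \left(- \frac{27}{10}\right) 28 = - \frac{378}{5}$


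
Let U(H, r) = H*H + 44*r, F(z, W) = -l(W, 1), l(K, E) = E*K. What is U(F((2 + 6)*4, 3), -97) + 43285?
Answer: 39026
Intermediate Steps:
F(z, W) = -W
U(H, r) = H² + 44*r
U(F((2 + 6)*4, 3), -97) + 43285 = ((-1*3)² + 44*(-97)) + 43285 = ((-3)² - 4268) + 43285 = (9 - 4268) + 43285 = -4259 + 43285 = 39026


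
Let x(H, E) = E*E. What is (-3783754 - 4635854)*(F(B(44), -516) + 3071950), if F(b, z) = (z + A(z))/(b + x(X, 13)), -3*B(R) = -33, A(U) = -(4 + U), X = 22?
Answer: -129323073042488/5 ≈ -2.5865e+13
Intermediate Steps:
A(U) = -4 - U
x(H, E) = E²
B(R) = 11 (B(R) = -⅓*(-33) = 11)
F(b, z) = -4/(169 + b) (F(b, z) = (z + (-4 - z))/(b + 13²) = -4/(b + 169) = -4/(169 + b))
(-3783754 - 4635854)*(F(B(44), -516) + 3071950) = (-3783754 - 4635854)*(-4/(169 + 11) + 3071950) = -8419608*(-4/180 + 3071950) = -8419608*(-4*1/180 + 3071950) = -8419608*(-1/45 + 3071950) = -8419608*138237749/45 = -129323073042488/5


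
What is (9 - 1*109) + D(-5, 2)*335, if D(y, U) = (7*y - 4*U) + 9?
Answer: -11490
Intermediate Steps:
D(y, U) = 9 - 4*U + 7*y (D(y, U) = (-4*U + 7*y) + 9 = 9 - 4*U + 7*y)
(9 - 1*109) + D(-5, 2)*335 = (9 - 1*109) + (9 - 4*2 + 7*(-5))*335 = (9 - 109) + (9 - 8 - 35)*335 = -100 - 34*335 = -100 - 11390 = -11490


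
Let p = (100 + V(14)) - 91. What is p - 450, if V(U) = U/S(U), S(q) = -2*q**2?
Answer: -12349/28 ≈ -441.04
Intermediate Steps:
V(U) = -1/(2*U) (V(U) = U/((-2*U**2)) = U*(-1/(2*U**2)) = -1/(2*U))
p = 251/28 (p = (100 - 1/2/14) - 91 = (100 - 1/2*1/14) - 91 = (100 - 1/28) - 91 = 2799/28 - 91 = 251/28 ≈ 8.9643)
p - 450 = 251/28 - 450 = -12349/28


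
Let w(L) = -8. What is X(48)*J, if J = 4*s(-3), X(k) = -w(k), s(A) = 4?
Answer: 128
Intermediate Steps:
X(k) = 8 (X(k) = -1*(-8) = 8)
J = 16 (J = 4*4 = 16)
X(48)*J = 8*16 = 128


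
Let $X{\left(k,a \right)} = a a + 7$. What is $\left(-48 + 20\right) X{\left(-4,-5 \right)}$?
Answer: $-896$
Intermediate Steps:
$X{\left(k,a \right)} = 7 + a^{2}$ ($X{\left(k,a \right)} = a^{2} + 7 = 7 + a^{2}$)
$\left(-48 + 20\right) X{\left(-4,-5 \right)} = \left(-48 + 20\right) \left(7 + \left(-5\right)^{2}\right) = - 28 \left(7 + 25\right) = \left(-28\right) 32 = -896$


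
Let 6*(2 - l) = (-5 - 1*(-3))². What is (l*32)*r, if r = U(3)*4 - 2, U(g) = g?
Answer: 1280/3 ≈ 426.67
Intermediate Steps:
r = 10 (r = 3*4 - 2 = 12 - 2 = 10)
l = 4/3 (l = 2 - (-5 - 1*(-3))²/6 = 2 - (-5 + 3)²/6 = 2 - ⅙*(-2)² = 2 - ⅙*4 = 2 - ⅔ = 4/3 ≈ 1.3333)
(l*32)*r = ((4/3)*32)*10 = (128/3)*10 = 1280/3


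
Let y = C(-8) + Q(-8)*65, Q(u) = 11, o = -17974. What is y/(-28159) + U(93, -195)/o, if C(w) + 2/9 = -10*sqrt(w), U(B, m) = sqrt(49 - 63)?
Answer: -6433/253431 - I*sqrt(14)/17974 + 20*I*sqrt(2)/28159 ≈ -0.025384 + 0.00079628*I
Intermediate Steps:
U(B, m) = I*sqrt(14) (U(B, m) = sqrt(-14) = I*sqrt(14))
C(w) = -2/9 - 10*sqrt(w)
y = 6433/9 - 20*I*sqrt(2) (y = (-2/9 - 20*I*sqrt(2)) + 11*65 = (-2/9 - 20*I*sqrt(2)) + 715 = 6433/9 - 20*I*sqrt(2) ≈ 714.78 - 28.284*I)
y/(-28159) + U(93, -195)/o = (6433/9 - 20*I*sqrt(2))/(-28159) + (I*sqrt(14))/(-17974) = (6433/9 - 20*I*sqrt(2))*(-1/28159) + (I*sqrt(14))*(-1/17974) = (-6433/253431 + 20*I*sqrt(2)/28159) - I*sqrt(14)/17974 = -6433/253431 - I*sqrt(14)/17974 + 20*I*sqrt(2)/28159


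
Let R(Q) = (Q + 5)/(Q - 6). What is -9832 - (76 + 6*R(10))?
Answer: -19861/2 ≈ -9930.5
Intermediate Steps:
R(Q) = (5 + Q)/(-6 + Q)
-9832 - (76 + 6*R(10)) = -9832 - (76 + 6*((5 + 10)/(-6 + 10))) = -9832 - (76 + 6*(15/4)) = -9832 - (76 + 45/2) = -9832 - 1*197/2 = -9832 - 197/2 = -19861/2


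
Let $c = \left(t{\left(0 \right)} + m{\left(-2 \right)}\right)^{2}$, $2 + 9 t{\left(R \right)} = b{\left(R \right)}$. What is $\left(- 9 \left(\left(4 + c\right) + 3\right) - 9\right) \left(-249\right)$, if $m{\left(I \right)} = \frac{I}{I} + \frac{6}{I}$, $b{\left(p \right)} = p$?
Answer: $\frac{86984}{3} \approx 28995.0$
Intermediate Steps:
$t{\left(R \right)} = - \frac{2}{9} + \frac{R}{9}$
$m{\left(I \right)} = 1 + \frac{6}{I}$
$c = \frac{400}{81}$ ($c = \left(\left(- \frac{2}{9} + \frac{1}{9} \cdot 0\right) + \frac{6 - 2}{-2}\right)^{2} = \left(\left(- \frac{2}{9} + 0\right) - 2\right)^{2} = \left(- \frac{2}{9} - 2\right)^{2} = \left(- \frac{20}{9}\right)^{2} = \frac{400}{81} \approx 4.9383$)
$\left(- 9 \left(\left(4 + c\right) + 3\right) - 9\right) \left(-249\right) = \left(- 9 \left(\left(4 + \frac{400}{81}\right) + 3\right) - 9\right) \left(-249\right) = \left(- 9 \left(\frac{724}{81} + 3\right) - 9\right) \left(-249\right) = \left(\left(-9\right) \frac{967}{81} - 9\right) \left(-249\right) = \left(- \frac{967}{9} - 9\right) \left(-249\right) = \left(- \frac{1048}{9}\right) \left(-249\right) = \frac{86984}{3}$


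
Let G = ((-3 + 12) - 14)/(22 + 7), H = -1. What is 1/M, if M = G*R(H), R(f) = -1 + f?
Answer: 29/10 ≈ 2.9000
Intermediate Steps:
G = -5/29 (G = (9 - 14)/29 = -5*1/29 = -5/29 ≈ -0.17241)
M = 10/29 (M = -5*(-1 - 1)/29 = -5/29*(-2) = 10/29 ≈ 0.34483)
1/M = 1/(10/29) = 29/10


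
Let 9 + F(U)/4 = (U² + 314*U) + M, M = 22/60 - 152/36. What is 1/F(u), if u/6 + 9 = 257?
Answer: 45/482645366 ≈ 9.3236e-8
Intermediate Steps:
u = 1488 (u = -54 + 6*257 = -54 + 1542 = 1488)
M = -347/90 (M = 22*(1/60) - 152*1/36 = 11/30 - 38/9 = -347/90 ≈ -3.8556)
F(U) = -2314/45 + 4*U² + 1256*U (F(U) = -36 + 4*((U² + 314*U) - 347/90) = -36 + 4*(-347/90 + U² + 314*U) = -36 + (-694/45 + 4*U² + 1256*U) = -2314/45 + 4*U² + 1256*U)
1/F(u) = 1/(-2314/45 + 4*1488² + 1256*1488) = 1/(-2314/45 + 4*2214144 + 1868928) = 1/(-2314/45 + 8856576 + 1868928) = 1/(482645366/45) = 45/482645366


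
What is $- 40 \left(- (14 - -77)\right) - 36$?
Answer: $3604$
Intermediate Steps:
$- 40 \left(- (14 - -77)\right) - 36 = - 40 \left(- (14 + 77)\right) - 36 = - 40 \left(\left(-1\right) 91\right) - 36 = \left(-40\right) \left(-91\right) - 36 = 3640 - 36 = 3604$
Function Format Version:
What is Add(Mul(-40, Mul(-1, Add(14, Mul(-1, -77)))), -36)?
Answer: 3604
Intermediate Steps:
Add(Mul(-40, Mul(-1, Add(14, Mul(-1, -77)))), -36) = Add(Mul(-40, Mul(-1, Add(14, 77))), -36) = Add(Mul(-40, Mul(-1, 91)), -36) = Add(Mul(-40, -91), -36) = Add(3640, -36) = 3604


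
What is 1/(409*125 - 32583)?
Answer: 1/18542 ≈ 5.3932e-5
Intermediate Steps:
1/(409*125 - 32583) = 1/(51125 - 32583) = 1/18542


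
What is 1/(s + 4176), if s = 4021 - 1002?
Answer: 1/7195 ≈ 0.00013899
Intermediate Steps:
s = 3019
1/(s + 4176) = 1/(3019 + 4176) = 1/7195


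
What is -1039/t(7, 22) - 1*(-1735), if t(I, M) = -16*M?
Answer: 611759/352 ≈ 1738.0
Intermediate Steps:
-1039/t(7, 22) - 1*(-1735) = -1039/((-16*22)) - 1*(-1735) = -1039/(-352) + 1735 = -1039*(-1/352) + 1735 = 1039/352 + 1735 = 611759/352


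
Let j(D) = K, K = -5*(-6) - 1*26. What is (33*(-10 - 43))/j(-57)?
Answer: -1749/4 ≈ -437.25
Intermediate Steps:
K = 4 (K = 30 - 26 = 4)
j(D) = 4
(33*(-10 - 43))/j(-57) = (33*(-10 - 43))/4 = (33*(-53))*(¼) = -1749*¼ = -1749/4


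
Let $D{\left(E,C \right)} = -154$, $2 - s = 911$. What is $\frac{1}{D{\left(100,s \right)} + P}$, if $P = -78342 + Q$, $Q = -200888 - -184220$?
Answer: $- \frac{1}{95164} \approx -1.0508 \cdot 10^{-5}$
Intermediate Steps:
$s = -909$ ($s = 2 - 911 = -909$)
$Q = -16668$ ($Q = -200888 + 184220 = -16668$)
$P = -95010$ ($P = -78342 - 16668 = -95010$)
$\frac{1}{D{\left(100,s \right)} + P} = \frac{1}{-154 - 95010} = \frac{1}{-95164} = - \frac{1}{95164}$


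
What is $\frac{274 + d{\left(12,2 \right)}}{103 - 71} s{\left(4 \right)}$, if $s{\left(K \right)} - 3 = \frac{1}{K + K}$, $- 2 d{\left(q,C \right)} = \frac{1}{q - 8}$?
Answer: $\frac{54775}{2048} \approx 26.746$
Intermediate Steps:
$d{\left(q,C \right)} = - \frac{1}{2 \left(-8 + q\right)}$ ($d{\left(q,C \right)} = - \frac{1}{2 \left(q - 8\right)} = - \frac{1}{2 \left(-8 + q\right)}$)
$s{\left(K \right)} = 3 + \frac{1}{2 K}$ ($s{\left(K \right)} = 3 + \frac{1}{K + K} = 3 + \frac{1}{2 K}$)
$\frac{274 + d{\left(12,2 \right)}}{103 - 71} s{\left(4 \right)} = \frac{274 - \frac{1}{-16 + 2 \cdot 12}}{103 - 71} \left(3 + \frac{1}{2 \cdot 4}\right) = \frac{274 - \frac{1}{-16 + 24}}{32} \left(3 + \frac{1}{2} \cdot \frac{1}{4}\right) = \left(274 - \frac{1}{8}\right) \frac{1}{32} \left(3 + \frac{1}{8}\right) = \left(274 - \frac{1}{8}\right) \frac{1}{32} \cdot \frac{25}{8} = \frac{2191}{8} \cdot \frac{1}{32} \cdot \frac{25}{8} = \frac{2191}{256} \cdot \frac{25}{8} = \frac{54775}{2048}$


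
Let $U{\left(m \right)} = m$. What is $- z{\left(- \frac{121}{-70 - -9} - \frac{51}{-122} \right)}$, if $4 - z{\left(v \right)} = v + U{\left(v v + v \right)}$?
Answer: $\frac{97805}{14884} \approx 6.5712$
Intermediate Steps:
$z{\left(v \right)} = 4 - v^{2} - 2 v$ ($z{\left(v \right)} = 4 - \left(v + \left(v v + v\right)\right) = 4 - \left(v + \left(v^{2} + v\right)\right) = 4 - \left(v + \left(v + v^{2}\right)\right) = 4 - \left(v^{2} + 2 v\right) = 4 - v^{2} - 2 v$)
$- z{\left(- \frac{121}{-70 - -9} - \frac{51}{-122} \right)} = - (4 - \left(- \frac{121}{-70 - -9} - \frac{51}{-122}\right) - \left(- \frac{121}{-70 - -9} - \frac{51}{-122}\right) \left(1 - \left(- \frac{51}{122} + \frac{121}{-70 - -9}\right)\right)) = - (4 - \left(- \frac{121}{-70 + 9} - - \frac{51}{122}\right) - \left(- \frac{121}{-70 + 9} - - \frac{51}{122}\right) \left(1 - \left(- \frac{51}{122} + \frac{121}{-70 + 9}\right)\right)) = - (4 - \left(- \frac{121}{-61} + \frac{51}{122}\right) - \left(- \frac{121}{-61} + \frac{51}{122}\right) \left(1 - \left(- \frac{51}{122} + \frac{121}{-61}\right)\right)) = - (4 - \left(\left(-121\right) \left(- \frac{1}{61}\right) + \frac{51}{122}\right) - \left(\left(-121\right) \left(- \frac{1}{61}\right) + \frac{51}{122}\right) \left(1 + \left(\left(-121\right) \left(- \frac{1}{61}\right) + \frac{51}{122}\right)\right)) = - (4 - \left(\frac{121}{61} + \frac{51}{122}\right) - \left(\frac{121}{61} + \frac{51}{122}\right) \left(1 + \left(\frac{121}{61} + \frac{51}{122}\right)\right)) = - (4 - \frac{293}{122} - \frac{293 \left(1 + \frac{293}{122}\right)}{122}) = - (4 - \frac{293}{122} - \frac{293}{122} \cdot \frac{415}{122}) = - (4 - \frac{293}{122} - \frac{121595}{14884}) = \left(-1\right) \left(- \frac{97805}{14884}\right) = \frac{97805}{14884}$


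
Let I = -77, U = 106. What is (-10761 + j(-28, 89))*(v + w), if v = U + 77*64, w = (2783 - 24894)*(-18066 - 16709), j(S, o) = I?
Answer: -8333501409442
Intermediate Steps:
j(S, o) = -77
w = 768910025 (w = -22111*(-34775) = 768910025)
v = 5034 (v = 106 + 77*64 = 106 + 4928 = 5034)
(-10761 + j(-28, 89))*(v + w) = (-10761 - 77)*(5034 + 768910025) = -10838*768915059 = -8333501409442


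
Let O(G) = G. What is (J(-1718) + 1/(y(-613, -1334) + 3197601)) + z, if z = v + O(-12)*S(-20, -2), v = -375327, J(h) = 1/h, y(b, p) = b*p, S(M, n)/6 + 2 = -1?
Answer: -2587650449643039/6898359274 ≈ -3.7511e+5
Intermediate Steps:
S(M, n) = -18 (S(M, n) = -12 + 6*(-1) = -12 - 6 = -18)
z = -375111 (z = -375327 - 12*(-18) = -375327 + 216 = -375111)
(J(-1718) + 1/(y(-613, -1334) + 3197601)) + z = (1/(-1718) + 1/(-613*(-1334) + 3197601)) - 375111 = (-1/1718 + 1/(817742 + 3197601)) - 375111 = (-1/1718 + 1/4015343) - 375111 = -4013625/6898359274 - 375111 = -2587650449643039/6898359274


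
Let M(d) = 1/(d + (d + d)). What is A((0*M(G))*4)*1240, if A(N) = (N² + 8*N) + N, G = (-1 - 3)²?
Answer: 0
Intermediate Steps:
G = 16 (G = (-4)² = 16)
M(d) = 1/(3*d) (M(d) = 1/(d + 2*d) = 1/(3*d))
A(N) = N² + 9*N
A((0*M(G))*4)*1240 = (((0*((⅓)/16))*4)*(9 + (0*((⅓)/16))*4))*1240 = (((0*((⅓)*(1/16)))*4)*(9 + (0*((⅓)*(1/16)))*4))*1240 = (((0*(1/48))*4)*(9 + (0*(1/48))*4))*1240 = ((0*4)*(9 + 0*4))*1240 = (0*(9 + 0))*1240 = (0*9)*1240 = 0*1240 = 0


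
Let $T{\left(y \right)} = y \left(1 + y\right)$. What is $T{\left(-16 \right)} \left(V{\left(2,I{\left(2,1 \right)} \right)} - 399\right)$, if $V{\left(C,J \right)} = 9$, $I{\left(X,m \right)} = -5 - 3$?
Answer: $-93600$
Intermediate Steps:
$I{\left(X,m \right)} = -8$ ($I{\left(X,m \right)} = -5 - 3 = -8$)
$T{\left(-16 \right)} \left(V{\left(2,I{\left(2,1 \right)} \right)} - 399\right) = - 16 \left(1 - 16\right) \left(9 - 399\right) = \left(-16\right) \left(-15\right) \left(9 - 399\right) = 240 \left(-390\right) = -93600$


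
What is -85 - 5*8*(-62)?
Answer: 2395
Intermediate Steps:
-85 - 5*8*(-62) = -85 - 40*(-62) = -85 + 2480 = 2395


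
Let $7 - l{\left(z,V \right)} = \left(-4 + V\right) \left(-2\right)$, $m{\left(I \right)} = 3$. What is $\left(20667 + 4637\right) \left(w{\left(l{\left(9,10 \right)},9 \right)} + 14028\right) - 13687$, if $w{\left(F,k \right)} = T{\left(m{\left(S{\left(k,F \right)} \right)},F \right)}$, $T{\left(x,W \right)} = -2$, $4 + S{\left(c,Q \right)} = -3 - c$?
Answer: $354900217$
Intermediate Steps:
$S{\left(c,Q \right)} = -7 - c$ ($S{\left(c,Q \right)} = -4 - \left(3 + c\right) = -7 - c$)
$l{\left(z,V \right)} = -1 + 2 V$ ($l{\left(z,V \right)} = 7 - \left(-4 + V\right) \left(-2\right) = 7 - \left(8 - 2 V\right) = 7 + \left(-8 + 2 V\right) = -1 + 2 V$)
$w{\left(F,k \right)} = -2$
$\left(20667 + 4637\right) \left(w{\left(l{\left(9,10 \right)},9 \right)} + 14028\right) - 13687 = \left(20667 + 4637\right) \left(-2 + 14028\right) - 13687 = 25304 \cdot 14026 - 13687 = 354913904 - 13687 = 354900217$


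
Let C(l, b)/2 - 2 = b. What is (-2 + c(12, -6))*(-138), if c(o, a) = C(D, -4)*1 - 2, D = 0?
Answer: 1104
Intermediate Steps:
C(l, b) = 4 + 2*b
c(o, a) = -6 (c(o, a) = (4 + 2*(-4))*1 - 2 = (4 - 8)*1 - 2 = -4*1 - 2 = -4 - 2 = -6)
(-2 + c(12, -6))*(-138) = (-2 - 6)*(-138) = -8*(-138) = 1104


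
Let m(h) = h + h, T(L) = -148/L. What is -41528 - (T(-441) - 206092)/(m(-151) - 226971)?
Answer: -4162334062928/100227393 ≈ -41529.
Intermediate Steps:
m(h) = 2*h
-41528 - (T(-441) - 206092)/(m(-151) - 226971) = -41528 - (-148/(-441) - 206092)/(2*(-151) - 226971) = -41528 - (-148*(-1/441) - 206092)/(-302 - 226971) = -41528 - (148/441 - 206092)/(-227273) = -41528 - (-90886424)*(-1)/(441*227273) = -41528 - 1*90886424/100227393 = -41528 - 90886424/100227393 = -4162334062928/100227393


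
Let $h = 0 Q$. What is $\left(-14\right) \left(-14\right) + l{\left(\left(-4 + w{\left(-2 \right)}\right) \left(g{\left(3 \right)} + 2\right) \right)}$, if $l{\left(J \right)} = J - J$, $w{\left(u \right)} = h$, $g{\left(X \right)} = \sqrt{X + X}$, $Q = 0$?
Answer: $196$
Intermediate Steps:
$h = 0$ ($h = 0 \cdot 0 = 0$)
$g{\left(X \right)} = \sqrt{2} \sqrt{X}$ ($g{\left(X \right)} = \sqrt{2 X} = \sqrt{2} \sqrt{X}$)
$w{\left(u \right)} = 0$
$l{\left(J \right)} = 0$
$\left(-14\right) \left(-14\right) + l{\left(\left(-4 + w{\left(-2 \right)}\right) \left(g{\left(3 \right)} + 2\right) \right)} = \left(-14\right) \left(-14\right) + 0 = 196 + 0 = 196$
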